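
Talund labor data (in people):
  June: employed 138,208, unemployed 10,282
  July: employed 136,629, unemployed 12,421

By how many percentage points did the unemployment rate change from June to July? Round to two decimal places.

The unemployment rate changed by +1.41 percentage points.

June: labor force = 138,208 + 10,282 = 148,490; u = 10,282/148,490 = 6.92%.
July: labor force = 136,629 + 12,421 = 149,050; u = 12,421/149,050 = 8.33%.
Change = 8.33% − 6.92% = +1.41 pp.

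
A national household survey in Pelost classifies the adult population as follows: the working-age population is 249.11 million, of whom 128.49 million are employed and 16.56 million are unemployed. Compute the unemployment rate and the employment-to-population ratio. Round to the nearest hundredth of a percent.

Labor force = employed + unemployed = 128.49 + 16.56 = 145.05 million.
Unemployment rate = 16.56 / 145.05 = 11.42%.
Employment-population ratio = 128.49 / 249.11 = 51.58%.

Unemployment rate ≈ 11.42%; employment-population ratio ≈ 51.58%.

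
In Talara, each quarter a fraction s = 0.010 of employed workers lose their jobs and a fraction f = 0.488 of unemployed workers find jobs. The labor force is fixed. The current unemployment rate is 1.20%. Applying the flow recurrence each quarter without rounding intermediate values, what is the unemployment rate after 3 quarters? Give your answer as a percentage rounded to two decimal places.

With a fixed labor force, u_{t+1} = u_t + s·(1−u_t) − f·u_t = u_t·(1−s−f) + s.
Here 1−s−f = 0.502 and s = 0.010.
u_1 = 0.012000 × 0.502 + 0.010 = 0.016024.
u_2 = 0.016024 × 0.502 + 0.010 = 0.018044.
u_3 = 0.018044 × 0.502 + 0.010 = 0.019058.

Unemployment rate after three quarters ≈ 1.91%.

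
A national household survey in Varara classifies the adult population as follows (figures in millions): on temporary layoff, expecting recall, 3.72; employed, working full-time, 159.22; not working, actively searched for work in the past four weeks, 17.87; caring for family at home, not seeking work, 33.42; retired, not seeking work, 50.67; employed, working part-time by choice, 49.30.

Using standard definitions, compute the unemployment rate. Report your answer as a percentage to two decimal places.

Unemployment rate ≈ 9.38%.

Employed = 159.22 + 49.30 = 208.52 million.
Unemployed = 3.72 + 17.87 = 21.59 million (jobless and actively searching, or on temporary layoff).
Labor force = 208.52 + 21.59 = 230.11 million.
Unemployment rate = 21.59 / 230.11 = 9.38%.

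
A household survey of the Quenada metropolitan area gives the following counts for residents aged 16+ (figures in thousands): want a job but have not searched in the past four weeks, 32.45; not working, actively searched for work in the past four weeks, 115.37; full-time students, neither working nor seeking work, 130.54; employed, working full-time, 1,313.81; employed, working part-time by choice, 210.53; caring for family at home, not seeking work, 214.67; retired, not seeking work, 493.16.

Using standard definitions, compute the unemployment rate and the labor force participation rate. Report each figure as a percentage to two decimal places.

Unemployment rate ≈ 7.04%; labor force participation rate ≈ 65.31%.

Employed = 1,313.81 + 210.53 = 1,524.34 thousand.
Unemployed = 115.37 thousand.
Labor force = 1,524.34 + 115.37 = 1,639.71 thousand.
Not in labor force = 32.45 + 130.54 + 214.67 + 493.16 = 870.82 thousand (those not working and not actively searching are outside the labor force — including those who want a job but have given up searching).
Civilian working-age population = 1,639.71 + 870.82 = 2,510.53 thousand.
Unemployment rate = 115.37 / 1,639.71 = 7.04%.
Labor force participation rate = 1,639.71 / 2,510.53 = 65.31%.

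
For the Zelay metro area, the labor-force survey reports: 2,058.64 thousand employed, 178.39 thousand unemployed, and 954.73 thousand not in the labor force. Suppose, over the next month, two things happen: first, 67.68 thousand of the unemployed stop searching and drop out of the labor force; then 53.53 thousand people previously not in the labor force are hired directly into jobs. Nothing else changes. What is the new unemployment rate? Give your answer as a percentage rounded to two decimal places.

Initially, labor force = 2,058.64 + 178.39 = 2,237.03 thousand, so u = 178.39/2,237.03 = 7.97%.
After the first change, unemployed and labor force both fall by 67.68 → E = 2,058.64, U = 110.71, labor force = 2,169.35 thousand.
After the second change, employed and labor force both rise by 53.53; unemployed unchanged → E = 2,112.17, U = 110.71, labor force = 2,222.88 thousand.
New unemployment rate = 110.71 / 2,222.88 = 4.98%.

New unemployment rate ≈ 4.98%.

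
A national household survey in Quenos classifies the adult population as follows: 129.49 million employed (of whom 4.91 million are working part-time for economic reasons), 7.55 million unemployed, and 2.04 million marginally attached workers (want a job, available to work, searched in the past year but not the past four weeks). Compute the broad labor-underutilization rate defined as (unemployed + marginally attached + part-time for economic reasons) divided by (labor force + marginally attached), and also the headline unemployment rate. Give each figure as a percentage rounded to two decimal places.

Labor force = 129.49 + 7.55 = 137.04 million.
Numerator = 7.55 + 2.04 + 4.91 = 14.50 million.
Denominator = 137.04 + 2.04 = 139.08 million.
Broad rate = 14.50 / 139.08 = 10.43%.
Headline unemployment rate = 7.55 / 137.04 = 5.51%.

Broad underutilization rate ≈ 10.43%; headline unemployment rate ≈ 5.51%.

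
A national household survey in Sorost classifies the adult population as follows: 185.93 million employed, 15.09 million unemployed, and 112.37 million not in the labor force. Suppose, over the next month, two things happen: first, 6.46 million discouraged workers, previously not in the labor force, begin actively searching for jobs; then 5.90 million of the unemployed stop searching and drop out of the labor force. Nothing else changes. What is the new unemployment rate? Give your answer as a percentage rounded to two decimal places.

New unemployment rate ≈ 7.76%.

Initially, labor force = 185.93 + 15.09 = 201.02 million, so u = 15.09/201.02 = 7.51%.
After the first change, unemployed and labor force both rise by 6.46 → E = 185.93, U = 21.55, labor force = 207.48 million.
After the second change, unemployed and labor force both fall by 5.90 → E = 185.93, U = 15.65, labor force = 201.58 million.
New unemployment rate = 15.65 / 201.58 = 7.76%.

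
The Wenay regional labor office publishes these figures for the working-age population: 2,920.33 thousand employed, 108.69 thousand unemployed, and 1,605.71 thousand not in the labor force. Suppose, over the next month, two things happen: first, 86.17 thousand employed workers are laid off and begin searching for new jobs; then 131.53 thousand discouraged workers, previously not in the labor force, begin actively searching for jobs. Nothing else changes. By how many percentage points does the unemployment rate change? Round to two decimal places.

The unemployment rate changes by +6.74 percentage points.

Initially, labor force = 2,920.33 + 108.69 = 3,029.02 thousand, so u = 108.69/3,029.02 = 3.59%.
After the first change, employed falls and unemployed rises by 86.17; labor force unchanged → E = 2,834.16, U = 194.86, labor force = 3,029.02 thousand.
After the second change, unemployed and labor force both rise by 131.53 → E = 2,834.16, U = 326.39, labor force = 3,160.55 thousand.
New unemployment rate = 326.39 / 3,160.55 = 10.33%.
Change = 10.33% − 3.59% = +6.74 percentage points.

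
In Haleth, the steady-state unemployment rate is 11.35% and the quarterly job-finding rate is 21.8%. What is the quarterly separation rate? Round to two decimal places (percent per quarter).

Separation rate ≈ 2.79% per quarter.

From u* = s/(s+f): s = u·f/(1−u).
s = 0.1135 × 21.8 / (1 − 0.1135) = 2.4743 / 0.8865 ≈ 2.79% per quarter.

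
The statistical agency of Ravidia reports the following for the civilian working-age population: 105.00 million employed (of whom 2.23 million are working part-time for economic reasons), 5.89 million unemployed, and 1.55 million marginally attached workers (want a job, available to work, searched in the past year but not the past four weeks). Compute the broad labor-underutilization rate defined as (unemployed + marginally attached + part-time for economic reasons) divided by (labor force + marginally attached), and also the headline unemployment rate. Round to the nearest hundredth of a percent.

Broad underutilization rate ≈ 8.60%; headline unemployment rate ≈ 5.31%.

Labor force = 105.00 + 5.89 = 110.89 million.
Numerator = 5.89 + 1.55 + 2.23 = 9.67 million.
Denominator = 110.89 + 1.55 = 112.44 million.
Broad rate = 9.67 / 112.44 = 8.60%.
Headline unemployment rate = 5.89 / 110.89 = 5.31%.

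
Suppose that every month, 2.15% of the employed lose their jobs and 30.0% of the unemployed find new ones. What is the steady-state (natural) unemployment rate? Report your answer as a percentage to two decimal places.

At steady state the flows balance: s·E = f·U, so U/(E+U) = s/(s+f).
u* = 2.15 / (2.15 + 30.0) = 2.15 / 32.15 = 6.69%.

Steady-state unemployment rate ≈ 6.69%.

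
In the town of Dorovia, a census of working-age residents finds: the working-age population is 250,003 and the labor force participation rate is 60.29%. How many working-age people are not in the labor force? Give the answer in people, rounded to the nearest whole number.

Share not in the labor force = 1 − 0.6029 = 0.3971.
Not in labor force = 0.3971 × 250,003 ≈ 99,276.

About 99,276 are not in the labor force.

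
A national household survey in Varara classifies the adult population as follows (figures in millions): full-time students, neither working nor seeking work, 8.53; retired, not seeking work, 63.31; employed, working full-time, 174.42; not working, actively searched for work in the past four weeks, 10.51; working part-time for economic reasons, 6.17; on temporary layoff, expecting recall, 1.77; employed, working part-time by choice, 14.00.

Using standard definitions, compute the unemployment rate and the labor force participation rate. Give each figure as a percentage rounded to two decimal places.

Unemployment rate ≈ 5.94%; labor force participation rate ≈ 74.22%.

Employed = 174.42 + 6.17 + 14.00 = 194.59 million (anyone who worked, including part-time for economic reasons, counts as employed).
Unemployed = 10.51 + 1.77 = 12.28 million (jobless and actively searching, or on temporary layoff).
Labor force = 194.59 + 12.28 = 206.87 million.
Not in labor force = 8.53 + 63.31 = 71.84 million (those not working and not actively searching are outside the labor force).
Civilian working-age population = 206.87 + 71.84 = 278.71 million.
Unemployment rate = 12.28 / 206.87 = 5.94%.
Labor force participation rate = 206.87 / 278.71 = 74.22%.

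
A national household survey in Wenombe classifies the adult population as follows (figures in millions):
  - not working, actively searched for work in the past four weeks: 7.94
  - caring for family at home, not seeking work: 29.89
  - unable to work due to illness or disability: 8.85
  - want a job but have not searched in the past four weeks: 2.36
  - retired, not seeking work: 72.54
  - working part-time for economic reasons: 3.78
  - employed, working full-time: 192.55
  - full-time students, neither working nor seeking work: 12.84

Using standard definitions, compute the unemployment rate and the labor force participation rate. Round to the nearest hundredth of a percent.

Unemployment rate ≈ 3.89%; labor force participation rate ≈ 61.76%.

Employed = 3.78 + 192.55 = 196.33 million (anyone who worked, including part-time for economic reasons, counts as employed).
Unemployed = 7.94 million.
Labor force = 196.33 + 7.94 = 204.27 million.
Not in labor force = 29.89 + 8.85 + 2.36 + 72.54 + 12.84 = 126.48 million (those not working and not actively searching are outside the labor force — including those who want a job but have given up searching).
Civilian working-age population = 204.27 + 126.48 = 330.75 million.
Unemployment rate = 7.94 / 204.27 = 3.89%.
Labor force participation rate = 204.27 / 330.75 = 61.76%.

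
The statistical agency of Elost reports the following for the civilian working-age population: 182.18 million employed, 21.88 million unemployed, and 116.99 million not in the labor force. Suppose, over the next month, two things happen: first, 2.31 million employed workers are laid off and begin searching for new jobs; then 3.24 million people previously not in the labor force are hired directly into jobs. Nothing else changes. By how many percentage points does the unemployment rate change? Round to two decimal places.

The unemployment rate changes by +0.95 percentage points.

Initially, labor force = 182.18 + 21.88 = 204.06 million, so u = 21.88/204.06 = 10.72%.
After the first change, employed falls and unemployed rises by 2.31; labor force unchanged → E = 179.87, U = 24.19, labor force = 204.06 million.
After the second change, employed and labor force both rise by 3.24; unemployed unchanged → E = 183.11, U = 24.19, labor force = 207.30 million.
New unemployment rate = 24.19 / 207.30 = 11.67%.
Change = 11.67% − 10.72% = +0.95 percentage points.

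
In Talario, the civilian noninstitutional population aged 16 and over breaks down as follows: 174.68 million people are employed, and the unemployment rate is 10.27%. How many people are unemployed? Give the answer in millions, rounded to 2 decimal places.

About 19.99 million are unemployed.

Let U be the number unemployed. The labor force is E + U, and U/(E+U) = 0.1027.
So U = 0.1027 × 174.68 / (1 − 0.1027) = 17.9396 / 0.8973 ≈ 19.99 million.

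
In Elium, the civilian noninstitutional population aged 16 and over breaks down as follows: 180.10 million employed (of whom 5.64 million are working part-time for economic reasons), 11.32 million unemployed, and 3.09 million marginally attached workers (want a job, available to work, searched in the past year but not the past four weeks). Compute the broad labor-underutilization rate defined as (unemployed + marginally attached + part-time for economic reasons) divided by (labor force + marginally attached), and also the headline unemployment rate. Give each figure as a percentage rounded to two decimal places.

Broad underutilization rate ≈ 10.31%; headline unemployment rate ≈ 5.91%.

Labor force = 180.10 + 11.32 = 191.42 million.
Numerator = 11.32 + 3.09 + 5.64 = 20.05 million.
Denominator = 191.42 + 3.09 = 194.51 million.
Broad rate = 20.05 / 194.51 = 10.31%.
Headline unemployment rate = 11.32 / 191.42 = 5.91%.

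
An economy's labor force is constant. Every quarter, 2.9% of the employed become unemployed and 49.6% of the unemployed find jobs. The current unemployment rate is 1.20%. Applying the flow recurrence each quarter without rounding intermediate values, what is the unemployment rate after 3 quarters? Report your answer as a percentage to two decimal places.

Unemployment rate after three quarters ≈ 5.06%.

With a fixed labor force, u_{t+1} = u_t + s·(1−u_t) − f·u_t = u_t·(1−s−f) + s.
Here 1−s−f = 0.475 and s = 0.029.
u_1 = 0.012000 × 0.475 + 0.029 = 0.034700.
u_2 = 0.034700 × 0.475 + 0.029 = 0.045483.
u_3 = 0.045483 × 0.475 + 0.029 = 0.050604.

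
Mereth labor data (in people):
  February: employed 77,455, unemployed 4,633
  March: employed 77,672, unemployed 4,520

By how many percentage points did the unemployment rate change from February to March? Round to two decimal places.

The unemployment rate changed by −0.14 percentage points.

February: labor force = 77,455 + 4,633 = 82,088; u = 4,633/82,088 = 5.64%.
March: labor force = 77,672 + 4,520 = 82,192; u = 4,520/82,192 = 5.50%.
Change = 5.50% − 5.64% = −0.14 pp.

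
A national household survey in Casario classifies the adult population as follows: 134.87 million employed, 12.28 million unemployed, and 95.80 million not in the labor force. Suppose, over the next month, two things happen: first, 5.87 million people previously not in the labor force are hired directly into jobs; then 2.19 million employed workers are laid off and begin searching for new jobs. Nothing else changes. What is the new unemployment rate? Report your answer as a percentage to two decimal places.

Initially, labor force = 134.87 + 12.28 = 147.15 million, so u = 12.28/147.15 = 8.35%.
After the first change, employed and labor force both rise by 5.87; unemployed unchanged → E = 140.74, U = 12.28, labor force = 153.02 million.
After the second change, employed falls and unemployed rises by 2.19; labor force unchanged → E = 138.55, U = 14.47, labor force = 153.02 million.
New unemployment rate = 14.47 / 153.02 = 9.46%.

New unemployment rate ≈ 9.46%.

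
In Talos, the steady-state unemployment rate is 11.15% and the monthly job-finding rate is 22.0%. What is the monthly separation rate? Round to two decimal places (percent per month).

Separation rate ≈ 2.76% per month.

From u* = s/(s+f): s = u·f/(1−u).
s = 0.1115 × 22.0 / (1 − 0.1115) = 2.4530 / 0.8885 ≈ 2.76% per month.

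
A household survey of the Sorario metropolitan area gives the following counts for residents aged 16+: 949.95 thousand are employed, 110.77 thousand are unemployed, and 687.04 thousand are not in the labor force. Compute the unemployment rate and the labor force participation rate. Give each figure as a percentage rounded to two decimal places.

Unemployment rate ≈ 10.44%; labor force participation rate ≈ 60.69%.

Labor force = employed + unemployed = 949.95 + 110.77 = 1,060.72 thousand.
Working-age population = 1,060.72 + 687.04 = 1,747.76 thousand.
Unemployment rate = 110.77 / 1,060.72 = 10.44%.
Labor force participation rate = 1,060.72 / 1,747.76 = 60.69%.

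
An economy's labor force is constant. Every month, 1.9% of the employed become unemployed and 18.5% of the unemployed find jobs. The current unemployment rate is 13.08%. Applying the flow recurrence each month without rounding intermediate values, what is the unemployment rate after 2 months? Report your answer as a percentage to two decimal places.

With a fixed labor force, u_{t+1} = u_t + s·(1−u_t) − f·u_t = u_t·(1−s−f) + s.
Here 1−s−f = 0.796 and s = 0.019.
u_1 = 0.130800 × 0.796 + 0.019 = 0.123117.
u_2 = 0.123117 × 0.796 + 0.019 = 0.117001.

Unemployment rate after two months ≈ 11.70%.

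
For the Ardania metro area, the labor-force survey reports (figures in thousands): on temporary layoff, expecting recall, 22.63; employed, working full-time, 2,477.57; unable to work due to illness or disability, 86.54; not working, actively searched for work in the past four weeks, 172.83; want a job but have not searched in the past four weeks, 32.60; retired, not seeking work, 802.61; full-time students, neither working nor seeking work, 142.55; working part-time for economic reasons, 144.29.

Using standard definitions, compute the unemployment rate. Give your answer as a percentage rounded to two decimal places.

Employed = 2,477.57 + 144.29 = 2,621.86 thousand (anyone who worked, including part-time for economic reasons, counts as employed).
Unemployed = 22.63 + 172.83 = 195.46 thousand (jobless and actively searching, or on temporary layoff).
Labor force = 2,621.86 + 195.46 = 2,817.32 thousand.
Unemployment rate = 195.46 / 2,817.32 = 6.94%.

Unemployment rate ≈ 6.94%.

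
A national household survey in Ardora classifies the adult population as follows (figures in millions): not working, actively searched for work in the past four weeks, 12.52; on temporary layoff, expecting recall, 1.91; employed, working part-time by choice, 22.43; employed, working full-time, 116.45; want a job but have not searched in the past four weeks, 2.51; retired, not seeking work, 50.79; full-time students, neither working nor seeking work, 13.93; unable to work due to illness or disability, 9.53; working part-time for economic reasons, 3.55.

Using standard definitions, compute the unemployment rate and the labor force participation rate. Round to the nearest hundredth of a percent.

Employed = 22.43 + 116.45 + 3.55 = 142.43 million (anyone who worked, including part-time for economic reasons, counts as employed).
Unemployed = 12.52 + 1.91 = 14.43 million (jobless and actively searching, or on temporary layoff).
Labor force = 142.43 + 14.43 = 156.86 million.
Not in labor force = 2.51 + 50.79 + 13.93 + 9.53 = 76.76 million (those not working and not actively searching are outside the labor force — including those who want a job but have given up searching).
Civilian working-age population = 156.86 + 76.76 = 233.62 million.
Unemployment rate = 14.43 / 156.86 = 9.20%.
Labor force participation rate = 156.86 / 233.62 = 67.14%.

Unemployment rate ≈ 9.20%; labor force participation rate ≈ 67.14%.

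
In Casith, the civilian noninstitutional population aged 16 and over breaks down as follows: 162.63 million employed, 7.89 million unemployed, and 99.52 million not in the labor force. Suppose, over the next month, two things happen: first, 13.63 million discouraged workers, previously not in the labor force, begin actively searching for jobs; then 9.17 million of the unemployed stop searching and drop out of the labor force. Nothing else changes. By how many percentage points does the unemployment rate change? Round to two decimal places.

The unemployment rate changes by +2.43 percentage points.

Initially, labor force = 162.63 + 7.89 = 170.52 million, so u = 7.89/170.52 = 4.63%.
After the first change, unemployed and labor force both rise by 13.63 → E = 162.63, U = 21.52, labor force = 184.15 million.
After the second change, unemployed and labor force both fall by 9.17 → E = 162.63, U = 12.35, labor force = 174.98 million.
New unemployment rate = 12.35 / 174.98 = 7.06%.
Change = 7.06% − 4.63% = +2.43 percentage points.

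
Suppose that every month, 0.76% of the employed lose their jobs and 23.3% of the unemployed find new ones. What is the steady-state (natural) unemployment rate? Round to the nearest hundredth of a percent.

Steady-state unemployment rate ≈ 3.16%.

At steady state the flows balance: s·E = f·U, so U/(E+U) = s/(s+f).
u* = 0.76 / (0.76 + 23.3) = 0.76 / 24.06 = 3.16%.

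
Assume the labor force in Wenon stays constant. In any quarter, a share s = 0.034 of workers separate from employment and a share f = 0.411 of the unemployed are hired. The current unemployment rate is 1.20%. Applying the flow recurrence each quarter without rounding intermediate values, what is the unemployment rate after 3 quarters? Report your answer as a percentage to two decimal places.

Unemployment rate after three quarters ≈ 6.54%.

With a fixed labor force, u_{t+1} = u_t + s·(1−u_t) − f·u_t = u_t·(1−s−f) + s.
Here 1−s−f = 0.555 and s = 0.034.
u_1 = 0.012000 × 0.555 + 0.034 = 0.040660.
u_2 = 0.040660 × 0.555 + 0.034 = 0.056566.
u_3 = 0.056566 × 0.555 + 0.034 = 0.065394.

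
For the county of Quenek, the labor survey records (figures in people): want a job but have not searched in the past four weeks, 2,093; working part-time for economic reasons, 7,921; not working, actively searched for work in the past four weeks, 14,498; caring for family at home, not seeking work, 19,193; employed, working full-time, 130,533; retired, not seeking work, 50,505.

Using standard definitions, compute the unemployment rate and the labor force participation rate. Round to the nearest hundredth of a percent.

Unemployment rate ≈ 9.48%; labor force participation rate ≈ 68.06%.

Employed = 7,921 + 130,533 = 138,454 (anyone who worked, including part-time for economic reasons, counts as employed).
Unemployed = 14,498.
Labor force = 138,454 + 14,498 = 152,952.
Not in labor force = 2,093 + 19,193 + 50,505 = 71,791 (those not working and not actively searching are outside the labor force — including those who want a job but have given up searching).
Civilian working-age population = 152,952 + 71,791 = 224,743.
Unemployment rate = 14,498 / 152,952 = 9.48%.
Labor force participation rate = 152,952 / 224,743 = 68.06%.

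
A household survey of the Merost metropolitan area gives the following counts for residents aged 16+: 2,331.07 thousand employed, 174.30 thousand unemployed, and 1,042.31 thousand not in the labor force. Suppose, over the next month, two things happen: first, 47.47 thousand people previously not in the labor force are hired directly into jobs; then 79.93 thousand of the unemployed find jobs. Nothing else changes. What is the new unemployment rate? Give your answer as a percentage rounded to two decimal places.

Initially, labor force = 2,331.07 + 174.30 = 2,505.37 thousand, so u = 174.30/2,505.37 = 6.96%.
After the first change, employed and labor force both rise by 47.47; unemployed unchanged → E = 2,378.54, U = 174.30, labor force = 2,552.84 thousand.
After the second change, unemployed falls and employed rises by 79.93; labor force unchanged → E = 2,458.47, U = 94.37, labor force = 2,552.84 thousand.
New unemployment rate = 94.37 / 2,552.84 = 3.70%.

New unemployment rate ≈ 3.70%.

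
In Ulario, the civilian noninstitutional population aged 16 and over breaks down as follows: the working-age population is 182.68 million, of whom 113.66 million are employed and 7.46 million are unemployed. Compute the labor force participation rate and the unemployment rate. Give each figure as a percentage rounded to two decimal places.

Labor force = employed + unemployed = 113.66 + 7.46 = 121.12 million.
Unemployment rate = 7.46 / 121.12 = 6.16%.
Labor force participation rate = 121.12 / 182.68 = 66.30%.

Labor force participation rate ≈ 66.30%; unemployment rate ≈ 6.16%.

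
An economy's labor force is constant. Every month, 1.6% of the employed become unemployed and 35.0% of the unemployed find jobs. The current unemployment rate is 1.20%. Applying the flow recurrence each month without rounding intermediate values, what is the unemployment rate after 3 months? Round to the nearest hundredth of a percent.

With a fixed labor force, u_{t+1} = u_t + s·(1−u_t) − f·u_t = u_t·(1−s−f) + s.
Here 1−s−f = 0.634 and s = 0.016.
u_1 = 0.012000 × 0.634 + 0.016 = 0.023608.
u_2 = 0.023608 × 0.634 + 0.016 = 0.030967.
u_3 = 0.030967 × 0.634 + 0.016 = 0.035633.

Unemployment rate after three months ≈ 3.56%.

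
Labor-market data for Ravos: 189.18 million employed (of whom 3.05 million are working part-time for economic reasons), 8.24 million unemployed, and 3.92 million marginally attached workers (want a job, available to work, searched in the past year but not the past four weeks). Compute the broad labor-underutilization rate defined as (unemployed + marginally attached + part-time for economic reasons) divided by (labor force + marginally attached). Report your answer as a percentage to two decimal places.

Labor force = 189.18 + 8.24 = 197.42 million.
Numerator = 8.24 + 3.92 + 3.05 = 15.21 million.
Denominator = 197.42 + 3.92 = 201.34 million.
Broad rate = 15.21 / 201.34 = 7.55%.

Broad underutilization rate ≈ 7.55%.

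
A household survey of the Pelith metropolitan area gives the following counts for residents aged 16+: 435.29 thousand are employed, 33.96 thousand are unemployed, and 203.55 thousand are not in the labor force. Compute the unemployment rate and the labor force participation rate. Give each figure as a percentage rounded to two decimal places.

Labor force = employed + unemployed = 435.29 + 33.96 = 469.25 thousand.
Working-age population = 469.25 + 203.55 = 672.80 thousand.
Unemployment rate = 33.96 / 469.25 = 7.24%.
Labor force participation rate = 469.25 / 672.80 = 69.75%.

Unemployment rate ≈ 7.24%; labor force participation rate ≈ 69.75%.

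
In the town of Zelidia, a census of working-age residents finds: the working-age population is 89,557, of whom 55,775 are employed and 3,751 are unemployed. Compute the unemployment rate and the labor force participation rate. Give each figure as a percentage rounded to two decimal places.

Labor force = employed + unemployed = 55,775 + 3,751 = 59,526.
Unemployment rate = 3,751 / 59,526 = 6.30%.
Labor force participation rate = 59,526 / 89,557 = 66.47%.

Unemployment rate ≈ 6.30%; labor force participation rate ≈ 66.47%.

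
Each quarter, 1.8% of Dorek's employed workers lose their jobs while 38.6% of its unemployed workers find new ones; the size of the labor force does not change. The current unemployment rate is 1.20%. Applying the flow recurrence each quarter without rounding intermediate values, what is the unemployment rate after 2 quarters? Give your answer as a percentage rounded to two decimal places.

Unemployment rate after two quarters ≈ 3.30%.

With a fixed labor force, u_{t+1} = u_t + s·(1−u_t) − f·u_t = u_t·(1−s−f) + s.
Here 1−s−f = 0.596 and s = 0.018.
u_1 = 0.012000 × 0.596 + 0.018 = 0.025152.
u_2 = 0.025152 × 0.596 + 0.018 = 0.032991.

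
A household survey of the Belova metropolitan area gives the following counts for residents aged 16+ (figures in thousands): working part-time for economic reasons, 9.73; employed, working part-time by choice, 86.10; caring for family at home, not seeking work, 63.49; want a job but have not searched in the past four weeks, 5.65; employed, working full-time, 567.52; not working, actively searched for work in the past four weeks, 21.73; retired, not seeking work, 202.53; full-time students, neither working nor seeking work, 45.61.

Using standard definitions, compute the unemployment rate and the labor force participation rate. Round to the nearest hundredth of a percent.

Unemployment rate ≈ 3.17%; labor force participation rate ≈ 68.35%.

Employed = 9.73 + 86.10 + 567.52 = 663.35 thousand (anyone who worked, including part-time for economic reasons, counts as employed).
Unemployed = 21.73 thousand.
Labor force = 663.35 + 21.73 = 685.08 thousand.
Not in labor force = 63.49 + 5.65 + 202.53 + 45.61 = 317.28 thousand (those not working and not actively searching are outside the labor force — including those who want a job but have given up searching).
Civilian working-age population = 685.08 + 317.28 = 1,002.36 thousand.
Unemployment rate = 21.73 / 685.08 = 3.17%.
Labor force participation rate = 685.08 / 1,002.36 = 68.35%.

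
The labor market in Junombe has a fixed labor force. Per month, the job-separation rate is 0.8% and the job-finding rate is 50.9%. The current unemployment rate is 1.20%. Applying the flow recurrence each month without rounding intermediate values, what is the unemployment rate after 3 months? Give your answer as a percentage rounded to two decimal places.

Unemployment rate after three months ≈ 1.51%.

With a fixed labor force, u_{t+1} = u_t + s·(1−u_t) − f·u_t = u_t·(1−s−f) + s.
Here 1−s−f = 0.483 and s = 0.008.
u_1 = 0.012000 × 0.483 + 0.008 = 0.013796.
u_2 = 0.013796 × 0.483 + 0.008 = 0.014663.
u_3 = 0.014663 × 0.483 + 0.008 = 0.015082.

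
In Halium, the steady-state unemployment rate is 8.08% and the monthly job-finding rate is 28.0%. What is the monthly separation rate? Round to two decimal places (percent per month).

From u* = s/(s+f): s = u·f/(1−u).
s = 0.0808 × 28.0 / (1 − 0.0808) = 2.2624 / 0.9192 ≈ 2.46% per month.

Separation rate ≈ 2.46% per month.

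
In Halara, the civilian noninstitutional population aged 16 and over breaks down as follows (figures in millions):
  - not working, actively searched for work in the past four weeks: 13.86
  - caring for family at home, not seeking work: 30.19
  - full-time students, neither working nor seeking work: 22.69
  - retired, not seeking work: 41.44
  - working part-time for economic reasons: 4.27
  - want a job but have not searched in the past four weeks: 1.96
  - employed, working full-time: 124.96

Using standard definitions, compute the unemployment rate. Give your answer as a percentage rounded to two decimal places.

Employed = 4.27 + 124.96 = 129.23 million (anyone who worked, including part-time for economic reasons, counts as employed).
Unemployed = 13.86 million.
Labor force = 129.23 + 13.86 = 143.09 million.
Unemployment rate = 13.86 / 143.09 = 9.69%.

Unemployment rate ≈ 9.69%.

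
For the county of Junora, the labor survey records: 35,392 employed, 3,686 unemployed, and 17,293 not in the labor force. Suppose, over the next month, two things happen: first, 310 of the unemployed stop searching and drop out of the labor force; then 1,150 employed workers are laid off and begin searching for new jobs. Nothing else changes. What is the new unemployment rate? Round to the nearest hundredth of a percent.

Initially, labor force = 35,392 + 3,686 = 39,078, so u = 3,686/39,078 = 9.43%.
After the first change, unemployed and labor force both fall by 310 → E = 35,392, U = 3,376, labor force = 38,768.
After the second change, employed falls and unemployed rises by 1,150; labor force unchanged → E = 34,242, U = 4,526, labor force = 38,768.
New unemployment rate = 4,526 / 38,768 = 11.67%.

New unemployment rate ≈ 11.67%.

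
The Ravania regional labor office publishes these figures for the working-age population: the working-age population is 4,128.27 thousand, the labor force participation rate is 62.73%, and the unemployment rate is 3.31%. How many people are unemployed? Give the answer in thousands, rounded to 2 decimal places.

Labor force = 0.6273 × 4,128.27 = 2,589.66 thousand.
Unemployed = 0.0331 × 2,589.66 ≈ 85.72 thousand.

About 85.72 thousand are unemployed.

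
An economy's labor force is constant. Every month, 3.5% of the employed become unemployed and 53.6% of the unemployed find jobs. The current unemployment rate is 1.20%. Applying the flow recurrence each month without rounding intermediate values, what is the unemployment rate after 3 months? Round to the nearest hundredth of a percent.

Unemployment rate after three months ≈ 5.74%.

With a fixed labor force, u_{t+1} = u_t + s·(1−u_t) − f·u_t = u_t·(1−s−f) + s.
Here 1−s−f = 0.429 and s = 0.035.
u_1 = 0.012000 × 0.429 + 0.035 = 0.040148.
u_2 = 0.040148 × 0.429 + 0.035 = 0.052223.
u_3 = 0.052223 × 0.429 + 0.035 = 0.057404.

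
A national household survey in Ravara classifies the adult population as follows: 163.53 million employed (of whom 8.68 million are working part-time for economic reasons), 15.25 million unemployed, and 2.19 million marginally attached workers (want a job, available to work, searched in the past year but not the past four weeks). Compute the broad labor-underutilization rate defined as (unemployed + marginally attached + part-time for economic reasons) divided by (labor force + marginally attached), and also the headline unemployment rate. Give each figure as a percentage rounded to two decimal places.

Labor force = 163.53 + 15.25 = 178.78 million.
Numerator = 15.25 + 2.19 + 8.68 = 26.12 million.
Denominator = 178.78 + 2.19 = 180.97 million.
Broad rate = 26.12 / 180.97 = 14.43%.
Headline unemployment rate = 15.25 / 178.78 = 8.53%.

Broad underutilization rate ≈ 14.43%; headline unemployment rate ≈ 8.53%.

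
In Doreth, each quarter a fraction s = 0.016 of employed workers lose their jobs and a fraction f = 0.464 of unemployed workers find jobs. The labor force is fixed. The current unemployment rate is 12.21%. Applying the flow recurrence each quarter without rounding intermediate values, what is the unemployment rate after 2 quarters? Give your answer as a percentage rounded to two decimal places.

With a fixed labor force, u_{t+1} = u_t + s·(1−u_t) − f·u_t = u_t·(1−s−f) + s.
Here 1−s−f = 0.520 and s = 0.016.
u_1 = 0.122100 × 0.520 + 0.016 = 0.079492.
u_2 = 0.079492 × 0.520 + 0.016 = 0.057336.

Unemployment rate after two quarters ≈ 5.73%.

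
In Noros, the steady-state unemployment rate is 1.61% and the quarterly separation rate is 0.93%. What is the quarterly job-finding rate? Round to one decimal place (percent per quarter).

Job-finding rate ≈ 56.8% per quarter.

From u* = s/(s+f): f = s·(1−u)/u.
f = 0.93 × (1 − 0.0161) / 0.0161 = 0.9150 / 0.0161 ≈ 56.8% per quarter.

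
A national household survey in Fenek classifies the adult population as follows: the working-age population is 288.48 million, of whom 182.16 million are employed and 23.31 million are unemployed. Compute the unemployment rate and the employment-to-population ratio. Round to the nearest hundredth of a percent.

Labor force = employed + unemployed = 182.16 + 23.31 = 205.47 million.
Unemployment rate = 23.31 / 205.47 = 11.34%.
Employment-population ratio = 182.16 / 288.48 = 63.14%.

Unemployment rate ≈ 11.34%; employment-population ratio ≈ 63.14%.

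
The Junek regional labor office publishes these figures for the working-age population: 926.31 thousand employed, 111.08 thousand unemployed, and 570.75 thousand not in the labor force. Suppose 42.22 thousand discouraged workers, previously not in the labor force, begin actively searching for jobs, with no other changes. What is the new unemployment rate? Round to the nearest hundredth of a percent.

Initially, labor force = 926.31 + 111.08 = 1,037.39 thousand, so u = 111.08/1,037.39 = 10.71%.
After the change, unemployed and labor force both rise by 42.22 → E = 926.31, U = 153.30, labor force = 1,079.61 thousand.
New unemployment rate = 153.30 / 1,079.61 = 14.20%.

New unemployment rate ≈ 14.20%.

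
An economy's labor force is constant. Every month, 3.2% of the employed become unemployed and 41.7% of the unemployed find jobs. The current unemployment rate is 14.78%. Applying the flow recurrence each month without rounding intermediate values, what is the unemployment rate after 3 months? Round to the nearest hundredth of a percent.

Unemployment rate after three months ≈ 8.41%.

With a fixed labor force, u_{t+1} = u_t + s·(1−u_t) − f·u_t = u_t·(1−s−f) + s.
Here 1−s−f = 0.551 and s = 0.032.
u_1 = 0.147800 × 0.551 + 0.032 = 0.113438.
u_2 = 0.113438 × 0.551 + 0.032 = 0.094504.
u_3 = 0.094504 × 0.551 + 0.032 = 0.084072.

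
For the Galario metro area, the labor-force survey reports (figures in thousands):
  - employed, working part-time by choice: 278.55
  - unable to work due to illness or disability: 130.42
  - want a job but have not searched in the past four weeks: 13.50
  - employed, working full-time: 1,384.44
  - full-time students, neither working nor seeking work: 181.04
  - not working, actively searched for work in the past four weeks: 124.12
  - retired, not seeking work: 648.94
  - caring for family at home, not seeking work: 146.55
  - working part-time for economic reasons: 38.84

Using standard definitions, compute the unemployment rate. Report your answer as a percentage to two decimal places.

Unemployment rate ≈ 6.80%.

Employed = 278.55 + 1,384.44 + 38.84 = 1,701.83 thousand (anyone who worked, including part-time for economic reasons, counts as employed).
Unemployed = 124.12 thousand.
Labor force = 1,701.83 + 124.12 = 1,825.95 thousand.
Unemployment rate = 124.12 / 1,825.95 = 6.80%.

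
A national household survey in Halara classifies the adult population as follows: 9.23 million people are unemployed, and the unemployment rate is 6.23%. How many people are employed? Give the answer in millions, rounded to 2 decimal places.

Labor force = U / u = 9.23 / 0.0623 ≈ 148.15 million.
Employed = labor force − unemployed = 148.15 − 9.23 = 138.92 million.

About 138.92 million are employed.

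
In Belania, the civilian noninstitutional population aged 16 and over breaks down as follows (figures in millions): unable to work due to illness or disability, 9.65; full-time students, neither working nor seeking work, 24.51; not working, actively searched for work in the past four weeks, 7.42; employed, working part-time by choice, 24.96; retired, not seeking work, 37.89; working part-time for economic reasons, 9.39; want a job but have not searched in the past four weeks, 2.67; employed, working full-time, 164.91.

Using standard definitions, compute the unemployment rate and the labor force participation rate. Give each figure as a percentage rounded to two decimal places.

Unemployment rate ≈ 3.59%; labor force participation rate ≈ 73.45%.

Employed = 24.96 + 9.39 + 164.91 = 199.26 million (anyone who worked, including part-time for economic reasons, counts as employed).
Unemployed = 7.42 million.
Labor force = 199.26 + 7.42 = 206.68 million.
Not in labor force = 9.65 + 24.51 + 37.89 + 2.67 = 74.72 million (those not working and not actively searching are outside the labor force — including those who want a job but have given up searching).
Civilian working-age population = 206.68 + 74.72 = 281.40 million.
Unemployment rate = 7.42 / 206.68 = 3.59%.
Labor force participation rate = 206.68 / 281.40 = 73.45%.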